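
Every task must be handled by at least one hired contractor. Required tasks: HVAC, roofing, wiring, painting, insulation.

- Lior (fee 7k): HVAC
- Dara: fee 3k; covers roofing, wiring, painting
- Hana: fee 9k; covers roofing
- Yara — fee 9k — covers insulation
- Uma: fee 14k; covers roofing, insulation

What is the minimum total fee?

19

This is a weighted set-cover instance.
Choose Lior, Dara, and Yara: together they cover HVAC, roofing, wiring, painting, insulation — every task.
Total fee: 7 + 3 + 9 = 19.
No cover costs less than 19.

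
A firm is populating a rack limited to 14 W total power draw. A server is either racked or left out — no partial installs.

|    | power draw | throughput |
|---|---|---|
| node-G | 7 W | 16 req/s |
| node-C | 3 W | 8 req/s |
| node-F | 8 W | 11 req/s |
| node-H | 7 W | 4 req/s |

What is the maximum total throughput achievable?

node-G + node-C: power draw 7 + 3 = 10 ≤ 14, throughput 16 + 8 = 24.
node-G + node-H: power draw 7 + 7 = 14 ≤ 14, throughput 16 + 4 = 20.
node-C + node-F: power draw 3 + 8 = 11 ≤ 14, throughput 8 + 11 = 19.
Best is node-G and node-C with total throughput 24.

24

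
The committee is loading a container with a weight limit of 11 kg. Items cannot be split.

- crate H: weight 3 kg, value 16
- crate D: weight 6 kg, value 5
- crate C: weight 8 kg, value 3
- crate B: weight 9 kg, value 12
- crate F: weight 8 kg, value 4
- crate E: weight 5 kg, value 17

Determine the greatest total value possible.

This is an integer program with binary decision variables.
Allowing fractional choices, the relaxed optimum would be about 37.0, but items are indivisible.
crate H + crate D: weight 3 + 6 = 9 ≤ 11, value 16 + 5 = 21.
crate H + crate E: weight 3 + 5 = 8 ≤ 11, value 16 + 17 = 33.
crate D + crate E: weight 6 + 5 = 11 ≤ 11, value 5 + 17 = 22.
Best is crate H and crate E with total value 33.

33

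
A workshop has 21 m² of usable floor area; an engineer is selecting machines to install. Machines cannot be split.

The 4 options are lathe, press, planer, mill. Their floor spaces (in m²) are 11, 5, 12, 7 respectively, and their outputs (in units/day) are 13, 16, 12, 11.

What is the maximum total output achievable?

29

Allowing fractional choices, the relaxed optimum would be about 37.6, but machines are indivisible.
press + mill: floor space 5 + 7 = 12 ≤ 21, output 16 + 11 = 27.
lathe + press: floor space 11 + 5 = 16 ≤ 21, output 13 + 16 = 29.
press + planer: floor space 5 + 12 = 17 ≤ 21, output 16 + 12 = 28.
Best is lathe and press with total output 29.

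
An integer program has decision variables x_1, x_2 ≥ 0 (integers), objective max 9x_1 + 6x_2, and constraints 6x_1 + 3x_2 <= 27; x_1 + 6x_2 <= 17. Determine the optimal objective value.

42

(x_1,x_2)=(4,1): 6·4+3·1=27≤27, 1·4+6·1=10≤17, objective 42.
(x_1,x_2)=(3,2): 6·3+3·2=24≤27, 1·3+6·2=15≤17, objective 39.
The best lattice point is (4,1), giving 42.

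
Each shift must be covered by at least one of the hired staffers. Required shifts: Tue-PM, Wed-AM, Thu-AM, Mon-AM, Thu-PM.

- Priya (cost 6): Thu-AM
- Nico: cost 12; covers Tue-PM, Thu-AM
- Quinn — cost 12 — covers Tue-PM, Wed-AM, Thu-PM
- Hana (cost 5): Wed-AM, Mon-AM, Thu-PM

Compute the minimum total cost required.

The greedy cost-per-new-shift heuristic would pick Hana, Priya, and Nico for 23, but a cheaper cover exists.
Choose Nico and Hana: together they cover Tue-PM, Wed-AM, Thu-AM, Mon-AM, Thu-PM — every shift.
Total cost: 12 + 5 = 17.
No cover costs less than 17.

17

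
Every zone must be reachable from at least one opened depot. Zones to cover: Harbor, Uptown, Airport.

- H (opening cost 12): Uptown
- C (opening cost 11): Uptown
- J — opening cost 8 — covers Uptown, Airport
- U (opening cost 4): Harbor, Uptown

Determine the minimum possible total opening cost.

Choose J and U: together they cover Harbor, Uptown, Airport — every zone.
Total opening cost: 8 + 4 = 12.
No cover costs less than 12.

12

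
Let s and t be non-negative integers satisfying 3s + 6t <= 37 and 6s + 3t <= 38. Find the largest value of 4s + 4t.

Relaxing integrality, the LP optimum is 33.33 at (s,t) = (4.33, 4), which is not an integer point.
(s,t)=(4,4) is feasible, giving 32.
(s,t)=(3,4) is feasible, giving 28.
(s,t)=(4,3) is feasible, giving 28.
(s,t)=(3,3) is feasible, giving 24.
The best lattice point is (4,4), giving 32.

32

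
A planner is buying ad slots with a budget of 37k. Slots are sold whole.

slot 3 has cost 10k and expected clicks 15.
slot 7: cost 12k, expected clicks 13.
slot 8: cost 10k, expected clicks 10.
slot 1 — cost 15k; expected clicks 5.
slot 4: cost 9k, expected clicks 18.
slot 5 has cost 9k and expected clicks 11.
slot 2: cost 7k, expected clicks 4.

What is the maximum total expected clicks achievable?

Take slot 3, slot 4, slot 5, and slot 2: cost 10 + 9 + 9 + 7 = 35 ≤ 37, expected clicks 15 + 18 + 11 + 4 = 48.
No other feasible combination does better.

48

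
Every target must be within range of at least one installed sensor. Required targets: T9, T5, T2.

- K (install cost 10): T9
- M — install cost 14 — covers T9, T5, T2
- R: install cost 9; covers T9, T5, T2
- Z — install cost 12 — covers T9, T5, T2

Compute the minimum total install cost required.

R alone covers T9, T5, T2 — every target.
Total install cost: 9.
No cover costs less than 9.

9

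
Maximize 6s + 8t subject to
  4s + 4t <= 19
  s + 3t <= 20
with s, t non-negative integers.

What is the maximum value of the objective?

(s,t)=(0,4): 4·0+4·4=16≤19, 1·0+3·4=12≤20, objective 32.
(s,t)=(1,3): 4·1+4·3=16≤19, 1·1+3·3=10≤20, objective 30.
(s,t)=(0,3): 4·0+4·3=12≤19, 1·0+3·3=9≤20, objective 24.
The best lattice point is (0,4), giving 32.

32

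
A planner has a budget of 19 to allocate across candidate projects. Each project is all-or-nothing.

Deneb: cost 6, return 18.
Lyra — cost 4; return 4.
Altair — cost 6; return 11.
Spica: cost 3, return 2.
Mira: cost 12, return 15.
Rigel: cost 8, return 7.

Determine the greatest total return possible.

This is an integer program with binary decision variables.
Deneb + Mira: cost 6 + 12 = 18 ≤ 19, return 18 + 15 = 33.
Deneb + Lyra + Altair + Spica: cost 6 + 4 + 6 + 3 = 19 ≤ 19, return 18 + 4 + 11 + 2 = 35.
Deneb + Lyra + Altair: cost 6 + 4 + 6 = 16 ≤ 19, return 18 + 4 + 11 = 33.
Best is Deneb, Lyra, Altair, and Spica with total return 35.

35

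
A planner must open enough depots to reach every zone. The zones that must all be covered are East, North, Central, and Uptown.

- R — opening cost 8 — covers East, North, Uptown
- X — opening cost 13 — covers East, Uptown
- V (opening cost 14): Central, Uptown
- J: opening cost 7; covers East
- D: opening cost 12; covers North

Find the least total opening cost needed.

22

Choose R and V: together they cover East, North, Central, Uptown — every zone.
Total opening cost: 8 + 14 = 22.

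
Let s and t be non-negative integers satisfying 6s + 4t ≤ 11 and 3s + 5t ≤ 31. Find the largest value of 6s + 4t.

(s,t)=(1,1): 6·1+4·1=10≤11, 3·1+5·1=8≤31, objective 10.
(s,t)=(0,2): 6·0+4·2=8≤11, 3·0+5·2=10≤31, objective 8.
(s,t)=(1,0): 6·1+4·0=6≤11, 3·1+5·0=3≤31, objective 6.
Maximum is 10 at (s,t)=(1,1).

10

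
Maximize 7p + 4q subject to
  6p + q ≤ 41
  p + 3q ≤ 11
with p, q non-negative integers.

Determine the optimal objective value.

The continuous relaxation peaks at (6.59, 1.47) with value 52.00; rounding to a feasible lattice point costs some objective.
(p,q)=(6,1): 6·6+1·1=37≤41, 1·6+3·1=9≤11, objective 46.
(p,q)=(5,2): 6·5+1·2=32≤41, 1·5+3·2=11≤11, objective 43.
(p,q)=(6,0): 6·6+1·0=36≤41, 1·6+3·0=6≤11, objective 42.
No feasible integer point exceeds 46.

46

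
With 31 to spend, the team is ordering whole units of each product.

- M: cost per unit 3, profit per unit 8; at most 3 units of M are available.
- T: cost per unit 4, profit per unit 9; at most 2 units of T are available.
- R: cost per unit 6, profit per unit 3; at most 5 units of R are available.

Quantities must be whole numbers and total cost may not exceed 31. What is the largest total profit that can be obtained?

Take 3×M, 2×T, and 2×R: cost 29 ≤ 31, profit 3·8 + 2·9 + 2·3 = 48.
M has the best ratio (8/3) and is taken to its limit of 3; remaining capacity is filled optimally with the others.

48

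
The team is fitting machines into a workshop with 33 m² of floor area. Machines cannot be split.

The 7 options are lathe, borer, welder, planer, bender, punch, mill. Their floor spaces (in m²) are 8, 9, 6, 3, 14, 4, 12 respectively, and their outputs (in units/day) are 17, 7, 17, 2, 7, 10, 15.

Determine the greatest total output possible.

Treat it as a binary knapsack problem.
lathe + welder + planer + punch + mill: floor space 8 + 6 + 3 + 4 + 12 = 33 ≤ 33, output 17 + 17 + 2 + 10 + 15 = 61.
lathe + welder + punch + mill: floor space 8 + 6 + 4 + 12 = 30 ≤ 33, output 17 + 17 + 10 + 15 = 59.
lathe + borer + welder + planer + punch: floor space 8 + 9 + 6 + 3 + 4 = 30 ≤ 33, output 17 + 7 + 17 + 2 + 10 = 53.
Best is lathe, welder, planer, punch, and mill with total output 61.

61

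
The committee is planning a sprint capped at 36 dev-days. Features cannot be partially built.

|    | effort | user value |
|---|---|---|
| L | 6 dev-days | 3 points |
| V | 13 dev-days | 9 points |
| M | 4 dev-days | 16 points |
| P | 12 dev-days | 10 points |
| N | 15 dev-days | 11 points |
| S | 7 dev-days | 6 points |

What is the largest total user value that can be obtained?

This is an integer program with binary decision variables.
Take V, M, P, and S: effort 13 + 4 + 12 + 7 = 36 ≤ 36, user value 9 + 16 + 10 + 6 = 41.
No other feasible combination does better.

41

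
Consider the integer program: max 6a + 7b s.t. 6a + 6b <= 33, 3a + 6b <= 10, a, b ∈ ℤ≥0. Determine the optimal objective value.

18

(a,b)=(3,0) is feasible, giving 18.
(a,b)=(2,0) is feasible, giving 12.
The best lattice point is (3,0), giving 18.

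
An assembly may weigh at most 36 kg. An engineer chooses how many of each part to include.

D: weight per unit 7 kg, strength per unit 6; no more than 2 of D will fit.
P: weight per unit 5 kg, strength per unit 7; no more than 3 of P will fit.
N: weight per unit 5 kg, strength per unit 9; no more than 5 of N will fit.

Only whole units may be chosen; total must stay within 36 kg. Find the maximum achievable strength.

This is a bounded integer knapsack.
3×P and 4×N: weight 35 ≤ 36, strength 3·7 + 4·9 = 57.
2×P and 5×N: weight 35 ≤ 36, strength 2·7 + 5·9 = 59.
Best is 59.

59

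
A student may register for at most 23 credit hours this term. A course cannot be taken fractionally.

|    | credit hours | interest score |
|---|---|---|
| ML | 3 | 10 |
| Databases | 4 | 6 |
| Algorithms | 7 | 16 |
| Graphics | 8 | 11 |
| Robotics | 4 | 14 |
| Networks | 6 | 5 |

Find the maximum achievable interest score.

51

Databases + Algorithms + Graphics + Robotics: credit hours 4 + 7 + 8 + 4 = 23 ≤ 23, interest score 6 + 16 + 11 + 14 = 47.
ML + Databases + Algorithms + Robotics: credit hours 3 + 4 + 7 + 4 = 18 ≤ 23, interest score 10 + 6 + 16 + 14 = 46.
ML + Algorithms + Graphics + Robotics: credit hours 3 + 7 + 8 + 4 = 22 ≤ 23, interest score 10 + 16 + 11 + 14 = 51.
Best is ML, Algorithms, Graphics, and Robotics with total interest score 51.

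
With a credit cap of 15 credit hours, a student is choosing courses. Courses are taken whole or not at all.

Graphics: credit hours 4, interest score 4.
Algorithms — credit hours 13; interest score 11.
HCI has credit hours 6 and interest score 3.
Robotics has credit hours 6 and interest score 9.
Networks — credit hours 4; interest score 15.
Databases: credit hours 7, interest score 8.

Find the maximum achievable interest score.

28

This is a 0-1 knapsack instance.
Graphics + Networks + Databases: credit hours 4 + 4 + 7 = 15 ≤ 15, interest score 4 + 15 + 8 = 27.
Robotics + Networks: credit hours 6 + 4 = 10 ≤ 15, interest score 9 + 15 = 24.
Graphics + Robotics + Networks: credit hours 4 + 6 + 4 = 14 ≤ 15, interest score 4 + 9 + 15 = 28.
Best is Graphics, Robotics, and Networks with total interest score 28.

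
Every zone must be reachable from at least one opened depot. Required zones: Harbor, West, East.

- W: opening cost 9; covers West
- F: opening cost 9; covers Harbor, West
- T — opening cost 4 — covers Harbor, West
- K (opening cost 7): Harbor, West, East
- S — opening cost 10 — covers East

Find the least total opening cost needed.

This is an integer covering problem.
The greedy cost-per-new-zone heuristic would pick T and K for 11, but a cheaper cover exists.
K alone covers Harbor, West, East — every zone.
Total opening cost: 7.
No cover costs less than 7.

7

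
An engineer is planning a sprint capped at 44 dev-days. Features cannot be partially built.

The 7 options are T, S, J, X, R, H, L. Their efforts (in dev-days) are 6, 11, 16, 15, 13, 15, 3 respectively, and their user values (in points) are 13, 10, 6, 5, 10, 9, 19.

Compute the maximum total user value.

Treat it as a binary knapsack problem.
Allowing fractional choices, the relaxed optimum would be about 58.6, but features are indivisible.
T + S + R + L: effort 6 + 11 + 13 + 3 = 33 ≤ 44, user value 13 + 10 + 10 + 19 = 52.
T + S + H + L: effort 6 + 11 + 15 + 3 = 35 ≤ 44, user value 13 + 10 + 9 + 19 = 51.
Best is T, S, R, and L with total user value 52.

52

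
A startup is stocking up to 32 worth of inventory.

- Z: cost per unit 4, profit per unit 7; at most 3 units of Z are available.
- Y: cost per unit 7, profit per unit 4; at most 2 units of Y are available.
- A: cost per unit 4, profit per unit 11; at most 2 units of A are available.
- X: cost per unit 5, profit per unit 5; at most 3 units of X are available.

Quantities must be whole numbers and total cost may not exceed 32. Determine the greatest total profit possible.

53

This is a bounded integer knapsack.
3×Z, 1×Y, 2×A, and 1×X: cost 32 ≤ 32, profit 3·7 + 1·4 + 2·11 + 1·5 = 52.
3×Z, 2×A, and 2×X: cost 30 ≤ 32, profit 3·7 + 2·11 + 2·5 = 53.
Best is 53.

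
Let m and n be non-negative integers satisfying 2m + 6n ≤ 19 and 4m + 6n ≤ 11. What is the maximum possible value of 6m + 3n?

Relaxing integrality, the LP optimum is 16.50 at (m,n) = (2.75, 0), which is not an integer point.
(m,n)=(2,0): 2·2+6·0=4≤19, 4·2+6·0=8≤11, objective 12.
(m,n)=(1,1): 2·1+6·1=8≤19, 4·1+6·1=10≤11, objective 9.
(m,n)=(1,0): 2·1+6·0=2≤19, 4·1+6·0=4≤11, objective 6.
No feasible integer point exceeds 12.

12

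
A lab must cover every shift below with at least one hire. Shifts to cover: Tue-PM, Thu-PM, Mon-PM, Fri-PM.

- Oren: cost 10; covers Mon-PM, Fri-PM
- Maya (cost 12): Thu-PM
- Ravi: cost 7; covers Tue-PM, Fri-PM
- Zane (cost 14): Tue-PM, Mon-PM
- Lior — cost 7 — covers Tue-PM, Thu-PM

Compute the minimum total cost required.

The greedy cost-per-new-shift heuristic would pick Ravi, Lior, and Oren for 24, but a cheaper cover exists.
Choose Oren and Lior: together they cover Tue-PM, Thu-PM, Mon-PM, Fri-PM — every shift.
Total cost: 10 + 7 = 17.
No cover costs less than 17.

17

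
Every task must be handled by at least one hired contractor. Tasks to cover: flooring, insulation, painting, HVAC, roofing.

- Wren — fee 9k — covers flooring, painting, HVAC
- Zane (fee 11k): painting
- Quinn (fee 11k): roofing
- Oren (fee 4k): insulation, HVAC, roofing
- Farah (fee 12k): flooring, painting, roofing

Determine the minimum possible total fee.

13

Choose Wren and Oren: together they cover flooring, insulation, painting, HVAC, roofing — every task.
Total fee: 9 + 4 = 13.
No cover costs less than 13.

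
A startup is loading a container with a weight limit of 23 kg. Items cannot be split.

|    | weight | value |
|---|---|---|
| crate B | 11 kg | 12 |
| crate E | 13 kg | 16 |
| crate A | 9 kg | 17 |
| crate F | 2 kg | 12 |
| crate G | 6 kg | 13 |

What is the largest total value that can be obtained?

This is an integer program with binary decision variables.
crate A + crate F + crate G: weight 9 + 2 + 6 = 17 ≤ 23, value 17 + 12 + 13 = 42.
crate E + crate F + crate G: weight 13 + 2 + 6 = 21 ≤ 23, value 16 + 12 + 13 = 41.
Best is crate A, crate F, and crate G with total value 42.

42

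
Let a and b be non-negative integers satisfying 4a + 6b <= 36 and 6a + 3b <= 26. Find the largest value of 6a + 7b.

The continuous relaxation peaks at (2, 4.67) with value 44.67; rounding to a feasible lattice point costs some objective.
(a,b)=(0,6) is feasible, giving 42.
(a,b)=(1,5) is feasible, giving 41.
(a,b)=(2,4) is feasible, giving 40.
The best lattice point is (0,6), giving 42.

42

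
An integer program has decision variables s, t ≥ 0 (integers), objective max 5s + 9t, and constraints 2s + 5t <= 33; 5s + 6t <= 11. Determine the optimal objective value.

Relaxing integrality, the LP optimum is 16.50 at (s,t) = (0, 1.83), which is not an integer point.
(s,t)=(1,1): 2·1+5·1=7≤33, 5·1+6·1=11≤11, objective 14.
(s,t)=(2,0): 2·2+5·0=4≤33, 5·2+6·0=10≤11, objective 10.
No feasible integer point exceeds 14.

14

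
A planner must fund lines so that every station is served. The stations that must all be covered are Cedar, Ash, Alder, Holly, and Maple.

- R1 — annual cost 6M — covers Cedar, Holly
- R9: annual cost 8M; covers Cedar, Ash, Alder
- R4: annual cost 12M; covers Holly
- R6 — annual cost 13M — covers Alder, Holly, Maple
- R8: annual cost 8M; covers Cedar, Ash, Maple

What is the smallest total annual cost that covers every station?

21

The greedy cost-per-new-station heuristic would pick R9, R1, and R8 for 22, but a cheaper cover exists.
Choose R9 and R6: together they cover Cedar, Ash, Alder, Holly, Maple — every station.
Total annual cost: 8 + 13 = 21.
No cover costs less than 21.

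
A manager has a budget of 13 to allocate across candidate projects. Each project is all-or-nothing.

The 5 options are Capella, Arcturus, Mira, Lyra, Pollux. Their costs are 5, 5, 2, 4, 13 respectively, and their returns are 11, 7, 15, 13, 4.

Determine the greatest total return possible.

39

Allowing fractional choices, the relaxed optimum would be about 41.8, but projects are indivisible.
Capella + Arcturus + Mira: cost 5 + 5 + 2 = 12 ≤ 13, return 11 + 7 + 15 = 33.
Capella + Mira + Lyra: cost 5 + 2 + 4 = 11 ≤ 13, return 11 + 15 + 13 = 39.
Arcturus + Mira + Lyra: cost 5 + 2 + 4 = 11 ≤ 13, return 7 + 15 + 13 = 35.
Best is Capella, Mira, and Lyra with total return 39.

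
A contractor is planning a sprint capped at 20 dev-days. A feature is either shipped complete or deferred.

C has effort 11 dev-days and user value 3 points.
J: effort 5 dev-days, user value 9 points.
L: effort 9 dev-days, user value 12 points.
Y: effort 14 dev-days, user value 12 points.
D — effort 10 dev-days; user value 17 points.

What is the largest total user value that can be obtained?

J + L: effort 5 + 9 = 14 ≤ 20, user value 9 + 12 = 21.
J + D: effort 5 + 10 = 15 ≤ 20, user value 9 + 17 = 26.
L + D: effort 9 + 10 = 19 ≤ 20, user value 12 + 17 = 29.
Best is L and D with total user value 29.

29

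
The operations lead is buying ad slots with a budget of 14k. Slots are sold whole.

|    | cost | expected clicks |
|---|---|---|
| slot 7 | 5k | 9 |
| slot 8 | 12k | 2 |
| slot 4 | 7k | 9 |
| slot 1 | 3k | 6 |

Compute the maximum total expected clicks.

18

slot 7 + slot 1: cost 5 + 3 = 8 ≤ 14, expected clicks 9 + 6 = 15.
slot 7 + slot 4: cost 5 + 7 = 12 ≤ 14, expected clicks 9 + 9 = 18.
Best is slot 7 and slot 4 with total expected clicks 18.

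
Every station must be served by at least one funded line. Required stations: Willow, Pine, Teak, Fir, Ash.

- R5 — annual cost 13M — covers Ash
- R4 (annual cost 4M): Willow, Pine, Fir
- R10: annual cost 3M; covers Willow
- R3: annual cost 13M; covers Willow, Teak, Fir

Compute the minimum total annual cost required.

Choose R5, R4, and R3: together they cover Willow, Pine, Teak, Fir, Ash — every station.
Total annual cost: 13 + 4 + 13 = 30.

30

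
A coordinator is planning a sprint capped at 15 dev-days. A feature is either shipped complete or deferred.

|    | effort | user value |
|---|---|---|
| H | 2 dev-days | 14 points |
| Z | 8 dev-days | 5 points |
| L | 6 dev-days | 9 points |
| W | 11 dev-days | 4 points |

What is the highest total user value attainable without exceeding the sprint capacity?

23

H + Z: effort 2 + 8 = 10 ≤ 15, user value 14 + 5 = 19.
H + L: effort 2 + 6 = 8 ≤ 15, user value 14 + 9 = 23.
Best is H and L with total user value 23.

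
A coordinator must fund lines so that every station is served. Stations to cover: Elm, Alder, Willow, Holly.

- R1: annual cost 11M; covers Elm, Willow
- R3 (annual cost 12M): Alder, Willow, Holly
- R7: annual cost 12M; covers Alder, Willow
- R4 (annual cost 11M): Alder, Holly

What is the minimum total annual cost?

22

Choose R1 and R4: together they cover Elm, Alder, Willow, Holly — every station.
Total annual cost: 11 + 11 = 22.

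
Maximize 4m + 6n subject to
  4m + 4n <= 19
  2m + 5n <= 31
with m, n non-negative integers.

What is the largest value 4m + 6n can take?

24

Relaxing integrality, the LP optimum is 28.50 at (m,n) = (0, 4.75), which is not an integer point.
(m,n)=(0,4): 4·0+4·4=16≤19, 2·0+5·4=20≤31, objective 24.
(m,n)=(1,3): 4·1+4·3=16≤19, 2·1+5·3=17≤31, objective 22.
The best lattice point is (0,4), giving 24.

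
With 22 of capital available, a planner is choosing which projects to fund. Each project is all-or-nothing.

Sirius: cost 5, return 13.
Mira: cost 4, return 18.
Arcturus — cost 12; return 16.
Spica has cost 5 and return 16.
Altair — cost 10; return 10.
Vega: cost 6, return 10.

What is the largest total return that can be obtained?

Treat it as a binary knapsack problem.
Allowing fractional choices, the relaxed optimum would be about 59.7, but projects are indivisible.
Mira + Arcturus + Spica: cost 4 + 12 + 5 = 21 ≤ 22, return 18 + 16 + 16 = 50.
Sirius + Mira + Spica + Vega: cost 5 + 4 + 5 + 6 = 20 ≤ 22, return 13 + 18 + 16 + 10 = 57.
Sirius + Mira + Spica: cost 5 + 4 + 5 = 14 ≤ 22, return 13 + 18 + 16 = 47.
Best is Sirius, Mira, Spica, and Vega with total return 57.

57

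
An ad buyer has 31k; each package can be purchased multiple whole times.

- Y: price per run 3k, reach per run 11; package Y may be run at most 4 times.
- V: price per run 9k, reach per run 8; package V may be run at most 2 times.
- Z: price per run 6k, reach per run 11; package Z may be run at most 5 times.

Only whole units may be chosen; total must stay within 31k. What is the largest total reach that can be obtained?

77

This is a bounded integer knapsack.
Y has the best ratio (11/3); taking only Y gives at most 4×11 = 44 (stopped by the supply cap of 4).
Mixing does better — 4×Y and 3×Z: price 30 ≤ 31, reach 4·11 + 3·11 = 77.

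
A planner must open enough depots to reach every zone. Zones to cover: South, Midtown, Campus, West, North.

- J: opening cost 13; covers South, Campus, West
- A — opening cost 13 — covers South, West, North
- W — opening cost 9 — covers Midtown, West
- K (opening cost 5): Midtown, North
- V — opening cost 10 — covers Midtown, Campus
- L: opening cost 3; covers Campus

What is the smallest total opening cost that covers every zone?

18

This is an integer covering problem.
Choose J and K: together they cover South, Midtown, Campus, West, North — every zone.
Total opening cost: 13 + 5 = 18.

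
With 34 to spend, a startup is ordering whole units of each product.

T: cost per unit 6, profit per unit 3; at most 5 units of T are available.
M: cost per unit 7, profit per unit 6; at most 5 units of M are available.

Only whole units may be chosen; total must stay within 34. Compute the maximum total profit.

M has the best ratio (6/7); taking only M gives at most 4×6 = 24 (stopped by the cost limit).
Mixing does better — 1×T and 4×M: cost 34 ≤ 34, profit 1·3 + 4·6 = 27.

27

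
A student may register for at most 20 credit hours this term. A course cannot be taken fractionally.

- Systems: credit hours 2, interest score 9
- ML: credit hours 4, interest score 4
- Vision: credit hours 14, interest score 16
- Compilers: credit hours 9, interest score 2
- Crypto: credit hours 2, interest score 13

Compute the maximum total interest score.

ML + Vision + Crypto: credit hours 4 + 14 + 2 = 20 ≤ 20, interest score 4 + 16 + 13 = 33.
Systems + Vision + Crypto: credit hours 2 + 14 + 2 = 18 ≤ 20, interest score 9 + 16 + 13 = 38.
Best is Systems, Vision, and Crypto with total interest score 38.

38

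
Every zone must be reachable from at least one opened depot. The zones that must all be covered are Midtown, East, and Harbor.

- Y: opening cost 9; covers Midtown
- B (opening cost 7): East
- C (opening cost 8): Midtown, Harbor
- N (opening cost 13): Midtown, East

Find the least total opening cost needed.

15

Choose B and C: together they cover Midtown, East, Harbor — every zone.
Total opening cost: 7 + 8 = 15.
No cover costs less than 15.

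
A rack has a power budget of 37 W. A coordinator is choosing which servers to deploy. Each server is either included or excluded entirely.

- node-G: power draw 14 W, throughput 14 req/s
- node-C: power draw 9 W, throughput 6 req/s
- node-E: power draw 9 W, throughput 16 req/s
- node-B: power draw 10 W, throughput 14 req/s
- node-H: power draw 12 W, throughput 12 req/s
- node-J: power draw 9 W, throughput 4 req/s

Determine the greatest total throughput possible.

44

Allowing fractional choices, the relaxed optimum would be about 48.0, but servers are indivisible.
node-E + node-B + node-H: power draw 9 + 10 + 12 = 31 ≤ 37, throughput 16 + 14 + 12 = 42.
node-G + node-E + node-B: power draw 14 + 9 + 10 = 33 ≤ 37, throughput 14 + 16 + 14 = 44.
Best is node-G, node-E, and node-B with total throughput 44.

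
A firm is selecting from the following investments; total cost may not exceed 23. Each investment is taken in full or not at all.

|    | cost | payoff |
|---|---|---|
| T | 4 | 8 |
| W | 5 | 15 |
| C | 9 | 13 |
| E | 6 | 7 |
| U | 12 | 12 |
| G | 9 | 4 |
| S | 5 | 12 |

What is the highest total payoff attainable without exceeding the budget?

Take T, W, C, and S: cost 4 + 5 + 9 + 5 = 23 ≤ 23, payoff 8 + 15 + 13 + 12 = 48.
No other feasible combination does better.

48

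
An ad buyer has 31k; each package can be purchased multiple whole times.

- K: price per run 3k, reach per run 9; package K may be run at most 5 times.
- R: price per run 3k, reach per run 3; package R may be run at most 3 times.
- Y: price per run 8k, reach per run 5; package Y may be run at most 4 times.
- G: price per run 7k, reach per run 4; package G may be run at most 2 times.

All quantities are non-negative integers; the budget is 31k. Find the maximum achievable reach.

58

This is a bounded integer knapsack.
K has the best ratio (9/3); taking only K gives at most 5×9 = 45 (stopped by the supply cap of 5).
Mixing does better — 5×K, 3×R, and 1×G: price 31 ≤ 31, reach 5·9 + 3·3 + 1·4 = 58.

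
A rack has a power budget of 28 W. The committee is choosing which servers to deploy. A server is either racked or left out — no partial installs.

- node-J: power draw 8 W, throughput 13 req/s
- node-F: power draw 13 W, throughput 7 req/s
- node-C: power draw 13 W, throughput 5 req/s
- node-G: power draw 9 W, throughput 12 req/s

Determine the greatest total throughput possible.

25

This is an integer program with binary decision variables.
Take node-J and node-G: power draw 8 + 9 = 17 ≤ 28, throughput 13 + 12 = 25.
No other feasible combination does better.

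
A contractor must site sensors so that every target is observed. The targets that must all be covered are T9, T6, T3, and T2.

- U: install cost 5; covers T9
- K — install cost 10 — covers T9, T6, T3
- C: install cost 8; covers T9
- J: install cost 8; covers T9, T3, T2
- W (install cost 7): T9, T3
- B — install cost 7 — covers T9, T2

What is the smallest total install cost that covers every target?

Choose K and B: together they cover T9, T6, T3, T2 — every target.
Total install cost: 10 + 7 = 17.

17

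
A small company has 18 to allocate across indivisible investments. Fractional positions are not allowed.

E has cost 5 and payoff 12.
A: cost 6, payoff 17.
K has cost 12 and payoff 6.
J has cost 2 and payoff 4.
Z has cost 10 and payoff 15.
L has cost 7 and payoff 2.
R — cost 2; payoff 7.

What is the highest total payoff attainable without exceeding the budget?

E + A + R: cost 5 + 6 + 2 = 13 ≤ 18, payoff 12 + 17 + 7 = 36.
A + Z + R: cost 6 + 10 + 2 = 18 ≤ 18, payoff 17 + 15 + 7 = 39.
E + A + J + R: cost 5 + 6 + 2 + 2 = 15 ≤ 18, payoff 12 + 17 + 4 + 7 = 40.
Best is E, A, J, and R with total payoff 40.

40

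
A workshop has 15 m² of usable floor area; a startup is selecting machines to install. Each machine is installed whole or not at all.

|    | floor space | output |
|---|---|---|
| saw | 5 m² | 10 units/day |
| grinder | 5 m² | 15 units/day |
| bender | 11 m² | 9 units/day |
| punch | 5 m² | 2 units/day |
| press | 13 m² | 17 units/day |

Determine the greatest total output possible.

Allowing fractional choices, the relaxed optimum would be about 31.5, but machines are indivisible.
saw + grinder: floor space 5 + 5 = 10 ≤ 15, output 10 + 15 = 25.
saw + grinder + punch: floor space 5 + 5 + 5 = 15 ≤ 15, output 10 + 15 + 2 = 27.
grinder + punch: floor space 5 + 5 = 10 ≤ 15, output 15 + 2 = 17.
Best is saw, grinder, and punch with total output 27.

27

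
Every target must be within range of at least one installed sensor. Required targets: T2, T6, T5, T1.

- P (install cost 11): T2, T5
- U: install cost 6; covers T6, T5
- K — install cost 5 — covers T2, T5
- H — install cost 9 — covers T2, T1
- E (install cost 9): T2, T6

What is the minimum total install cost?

15

This is a weighted set-cover instance.
The greedy cost-per-new-target heuristic would pick K, U, and H for 20, but a cheaper cover exists.
Choose U and H: together they cover T2, T6, T5, T1 — every target.
Total install cost: 6 + 9 = 15.
No cover costs less than 15.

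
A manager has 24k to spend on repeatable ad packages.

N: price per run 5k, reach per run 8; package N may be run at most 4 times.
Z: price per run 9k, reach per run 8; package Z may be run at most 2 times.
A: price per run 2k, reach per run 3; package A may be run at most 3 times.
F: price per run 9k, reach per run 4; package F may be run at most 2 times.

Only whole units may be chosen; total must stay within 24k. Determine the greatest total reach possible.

Take 4×N and 2×A: price 24 ≤ 24, reach 4·8 + 2·3 = 38.
N has the best ratio (8/5) and is taken to its limit of 4; remaining capacity is filled optimally with the others.

38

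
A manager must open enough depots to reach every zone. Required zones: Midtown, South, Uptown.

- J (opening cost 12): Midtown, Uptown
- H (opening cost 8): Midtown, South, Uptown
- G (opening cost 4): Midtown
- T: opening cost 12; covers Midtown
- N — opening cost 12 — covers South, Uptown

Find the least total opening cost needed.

H alone covers Midtown, South, Uptown — every zone.
Total opening cost: 8.
No cover costs less than 8.

8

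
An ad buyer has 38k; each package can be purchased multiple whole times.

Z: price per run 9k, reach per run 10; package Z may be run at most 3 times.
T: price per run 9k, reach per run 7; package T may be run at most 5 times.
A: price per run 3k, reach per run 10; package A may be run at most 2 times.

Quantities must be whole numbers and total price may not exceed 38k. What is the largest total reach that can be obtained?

50

This is a bounded integer knapsack.
Take 3×Z and 2×A: price 33 ≤ 38, reach 3·10 + 2·10 = 50.
A has the best ratio (10/3) and is taken to its limit of 2; remaining capacity is filled optimally with the others.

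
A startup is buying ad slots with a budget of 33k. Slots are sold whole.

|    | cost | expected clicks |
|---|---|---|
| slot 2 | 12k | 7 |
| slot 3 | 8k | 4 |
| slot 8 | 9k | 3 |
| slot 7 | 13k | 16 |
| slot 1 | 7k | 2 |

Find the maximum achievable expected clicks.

27

This is an integer program with binary decision variables.
slot 2 + slot 3 + slot 7: cost 12 + 8 + 13 = 33 ≤ 33, expected clicks 7 + 4 + 16 = 27.
slot 2 + slot 7 + slot 1: cost 12 + 13 + 7 = 32 ≤ 33, expected clicks 7 + 16 + 2 = 25.
Best is slot 2, slot 3, and slot 7 with total expected clicks 27.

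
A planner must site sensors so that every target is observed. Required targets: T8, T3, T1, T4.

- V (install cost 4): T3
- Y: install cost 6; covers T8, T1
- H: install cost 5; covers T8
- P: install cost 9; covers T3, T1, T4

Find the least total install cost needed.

The greedy cost-per-new-target heuristic would pick Y, V, and P for 19, but a cheaper cover exists.
Choose H and P: together they cover T8, T3, T1, T4 — every target.
Total install cost: 5 + 9 = 14.
No cover costs less than 14.

14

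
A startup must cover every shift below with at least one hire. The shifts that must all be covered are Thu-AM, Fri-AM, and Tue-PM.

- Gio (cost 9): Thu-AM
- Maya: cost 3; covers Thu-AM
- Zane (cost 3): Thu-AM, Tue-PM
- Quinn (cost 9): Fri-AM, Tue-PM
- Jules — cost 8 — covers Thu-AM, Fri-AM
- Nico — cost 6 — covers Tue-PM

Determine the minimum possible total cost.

Choose Zane and Jules: together they cover Thu-AM, Fri-AM, Tue-PM — every shift.
Total cost: 3 + 8 = 11.
No cover costs less than 11.

11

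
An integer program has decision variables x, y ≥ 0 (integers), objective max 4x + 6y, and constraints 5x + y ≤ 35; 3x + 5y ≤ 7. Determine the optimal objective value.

(x,y)=(2,0): 5·2+1·0=10≤35, 3·2+5·0=6≤7, objective 8.
(x,y)=(1,0): 5·1+1·0=5≤35, 3·1+5·0=3≤7, objective 4.
No feasible integer point exceeds 8.

8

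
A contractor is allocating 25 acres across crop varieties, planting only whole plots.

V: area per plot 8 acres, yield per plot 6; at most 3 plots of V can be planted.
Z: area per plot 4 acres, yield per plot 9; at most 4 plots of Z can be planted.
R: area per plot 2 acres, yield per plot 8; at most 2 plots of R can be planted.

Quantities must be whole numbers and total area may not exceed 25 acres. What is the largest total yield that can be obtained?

R has the best ratio (8/2); taking only R gives at most 2×8 = 16 (stopped by the supply cap of 2).
Mixing does better — 4×Z and 2×R: area 20 ≤ 25, yield 4·9 + 2·8 = 52.

52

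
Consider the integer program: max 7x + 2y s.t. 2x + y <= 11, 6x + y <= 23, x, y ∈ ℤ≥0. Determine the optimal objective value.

(x,y)=(3,5): 2·3+1·5=11≤11, 6·3+1·5=23≤23, objective 31.
(x,y)=(3,4): 2·3+1·4=10≤11, 6·3+1·4=22≤23, objective 29.
(x,y)=(2,6): 2·2+1·6=10≤11, 6·2+1·6=18≤23, objective 26.
The best lattice point is (3,5), giving 31.

31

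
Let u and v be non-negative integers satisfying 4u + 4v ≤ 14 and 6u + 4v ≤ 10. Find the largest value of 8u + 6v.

14

(u,v)=(1,1): 4·1+4·1=8≤14, 6·1+4·1=10≤10, objective 14.
(u,v)=(0,2): 4·0+4·2=8≤14, 6·0+4·2=8≤10, objective 12.
(u,v)=(1,0): 4·1+4·0=4≤14, 6·1+4·0=6≤10, objective 8.
Maximum is 14 at (u,v)=(1,1).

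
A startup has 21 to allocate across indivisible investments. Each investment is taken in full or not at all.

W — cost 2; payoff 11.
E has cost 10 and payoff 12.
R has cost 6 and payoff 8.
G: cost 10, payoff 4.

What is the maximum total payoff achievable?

This is a 0-1 knapsack instance.
W + E: cost 2 + 10 = 12 ≤ 21, payoff 11 + 12 = 23.
W + R + G: cost 2 + 6 + 10 = 18 ≤ 21, payoff 11 + 8 + 4 = 23.
W + E + R: cost 2 + 10 + 6 = 18 ≤ 21, payoff 11 + 12 + 8 = 31.
Best is W, E, and R with total payoff 31.

31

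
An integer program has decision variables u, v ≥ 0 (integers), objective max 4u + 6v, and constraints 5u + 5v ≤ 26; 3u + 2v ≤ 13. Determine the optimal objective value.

Relaxing integrality, the LP optimum is 31.20 at (u,v) = (0, 5.2), which is not an integer point.
(u,v)=(0,5): 5·0+5·5=25≤26, 3·0+2·5=10≤13, objective 30.
(u,v)=(1,4): 5·1+5·4=25≤26, 3·1+2·4=11≤13, objective 28.
(u,v)=(0,4): 5·0+5·4=20≤26, 3·0+2·4=8≤13, objective 24.
No feasible integer point exceeds 30.

30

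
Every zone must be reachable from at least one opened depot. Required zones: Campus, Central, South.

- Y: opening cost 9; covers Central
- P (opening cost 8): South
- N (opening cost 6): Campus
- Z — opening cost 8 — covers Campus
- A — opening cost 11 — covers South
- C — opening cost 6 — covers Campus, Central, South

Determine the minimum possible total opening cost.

C alone covers Campus, Central, South — every zone.
Total opening cost: 6.

6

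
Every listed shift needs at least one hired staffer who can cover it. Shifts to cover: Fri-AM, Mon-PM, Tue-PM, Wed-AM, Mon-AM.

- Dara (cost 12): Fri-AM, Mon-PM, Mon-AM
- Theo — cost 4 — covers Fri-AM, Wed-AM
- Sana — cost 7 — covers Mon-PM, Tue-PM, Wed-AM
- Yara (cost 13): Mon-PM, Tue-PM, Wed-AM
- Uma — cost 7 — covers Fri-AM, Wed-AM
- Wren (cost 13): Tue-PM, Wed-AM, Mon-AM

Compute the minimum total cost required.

19

This is an integer covering problem.
The greedy cost-per-new-shift heuristic would pick Theo, Sana, and Dara for 23, but a cheaper cover exists.
Choose Dara and Sana: together they cover Fri-AM, Mon-PM, Tue-PM, Wed-AM, Mon-AM — every shift.
Total cost: 12 + 7 = 19.
No cover costs less than 19.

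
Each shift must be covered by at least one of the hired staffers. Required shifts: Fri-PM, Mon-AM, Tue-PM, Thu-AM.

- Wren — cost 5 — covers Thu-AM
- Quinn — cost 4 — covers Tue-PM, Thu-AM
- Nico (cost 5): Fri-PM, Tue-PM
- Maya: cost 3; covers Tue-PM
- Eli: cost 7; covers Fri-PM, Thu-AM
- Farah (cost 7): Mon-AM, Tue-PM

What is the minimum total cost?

14

Choose Eli and Farah: together they cover Fri-PM, Mon-AM, Tue-PM, Thu-AM — every shift.
Total cost: 7 + 7 = 14.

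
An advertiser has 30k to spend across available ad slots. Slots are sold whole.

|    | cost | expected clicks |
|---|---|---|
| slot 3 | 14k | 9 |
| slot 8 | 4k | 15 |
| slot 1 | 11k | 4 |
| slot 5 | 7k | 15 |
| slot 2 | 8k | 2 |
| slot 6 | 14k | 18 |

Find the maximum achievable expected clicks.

Take slot 8, slot 5, and slot 6: cost 4 + 7 + 14 = 25 ≤ 30, expected clicks 15 + 15 + 18 = 48.
No other feasible combination does better.

48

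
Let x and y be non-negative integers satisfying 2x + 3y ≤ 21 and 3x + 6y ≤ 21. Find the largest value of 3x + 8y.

27

The continuous relaxation peaks at (0, 3.5) with value 28.00; rounding to a feasible lattice point costs some objective.
(x,y)=(1,3): 2·1+3·3=11≤21, 3·1+6·3=21≤21, objective 27.
(x,y)=(0,3): 2·0+3·3=9≤21, 3·0+6·3=18≤21, objective 24.
(x,y)=(2,2): 2·2+3·2=10≤21, 3·2+6·2=18≤21, objective 22.
Maximum is 27 at (x,y)=(1,3).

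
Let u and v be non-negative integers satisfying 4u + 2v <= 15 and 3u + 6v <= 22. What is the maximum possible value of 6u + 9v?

33

(u,v)=(1,3) is feasible, giving 33.
(u,v)=(2,2) is feasible, giving 30.
(u,v)=(3,1) is feasible, giving 27.
The best lattice point is (1,3), giving 33.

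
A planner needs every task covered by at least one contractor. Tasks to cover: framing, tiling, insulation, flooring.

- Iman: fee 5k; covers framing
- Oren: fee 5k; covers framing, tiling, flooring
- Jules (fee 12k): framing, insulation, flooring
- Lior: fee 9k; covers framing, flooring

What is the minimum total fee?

17

Choose Oren and Jules: together they cover framing, tiling, insulation, flooring — every task.
Total fee: 5 + 12 = 17.
No cover costs less than 17.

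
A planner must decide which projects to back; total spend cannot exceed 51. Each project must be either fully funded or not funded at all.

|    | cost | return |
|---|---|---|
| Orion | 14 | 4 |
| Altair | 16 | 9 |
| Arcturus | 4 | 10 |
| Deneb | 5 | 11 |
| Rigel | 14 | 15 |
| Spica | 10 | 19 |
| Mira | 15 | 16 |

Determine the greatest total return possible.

71

Allowing fractional choices, the relaxed optimum would be about 72.7, but projects are indivisible.
Arcturus + Deneb + Rigel + Spica + Mira: cost 4 + 5 + 14 + 10 + 15 = 48 ≤ 51, return 10 + 11 + 15 + 19 + 16 = 71.
Altair + Arcturus + Deneb + Spica + Mira: cost 16 + 4 + 5 + 10 + 15 = 50 ≤ 51, return 9 + 10 + 11 + 19 + 16 = 65.
Altair + Arcturus + Deneb + Rigel + Spica: cost 16 + 4 + 5 + 14 + 10 = 49 ≤ 51, return 9 + 10 + 11 + 15 + 19 = 64.
Best is Arcturus, Deneb, Rigel, Spica, and Mira with total return 71.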